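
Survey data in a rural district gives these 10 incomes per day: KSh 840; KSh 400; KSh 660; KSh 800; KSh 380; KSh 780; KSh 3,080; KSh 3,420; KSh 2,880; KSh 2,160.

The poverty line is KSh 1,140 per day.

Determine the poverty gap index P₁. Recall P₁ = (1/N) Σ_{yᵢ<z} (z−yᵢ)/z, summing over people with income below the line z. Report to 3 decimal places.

Poor units: KSh 380, KSh 400, KSh 660, KSh 780, KSh 800, KSh 840 (q = 6 of N = 10).
Shortfall ratios: (1140−380)/1140 = 0.6667; (1140−400)/1140 = 0.6491; (1140−660)/1140 = 0.4211; (1140−780)/1140 = 0.3158; (1140−800)/1140 = 0.2982; (1140−840)/1140 = 0.2632.
Sum of shortfalls = 2.614035; P₁ averages over all N: 2.614035 / 10 = 0.261.

0.261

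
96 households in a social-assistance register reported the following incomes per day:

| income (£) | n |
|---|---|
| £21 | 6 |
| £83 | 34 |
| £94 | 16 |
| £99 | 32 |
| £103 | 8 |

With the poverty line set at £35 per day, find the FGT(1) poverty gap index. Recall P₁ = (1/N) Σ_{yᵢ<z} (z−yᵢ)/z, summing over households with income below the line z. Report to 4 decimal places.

Incomes under z: 6×£21 (q = 6 of N = 96).
Gap ratios (z−y)/z: (35−21)/35 = 0.4000 (×6).
Σ = 2.400000. Dividing by the full population N = 96 gives P₁ = 0.0250.

0.0250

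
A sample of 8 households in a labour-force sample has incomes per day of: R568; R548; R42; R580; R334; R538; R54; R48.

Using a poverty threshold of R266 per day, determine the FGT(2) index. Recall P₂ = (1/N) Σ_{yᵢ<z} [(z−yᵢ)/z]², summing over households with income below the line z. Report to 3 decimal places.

Below the line: R42, R48, R54 (q = 3 of N = 8).
Relative gaps: (266−42)/266 = 0.8421; (266−48)/266 = 0.8195; (266−54)/266 = 0.7970.
Squared: 0.7091; 0.6717; 0.6352.
Sum = 2.015999; P₂ = 2.015999 / 8 = 0.252.

0.252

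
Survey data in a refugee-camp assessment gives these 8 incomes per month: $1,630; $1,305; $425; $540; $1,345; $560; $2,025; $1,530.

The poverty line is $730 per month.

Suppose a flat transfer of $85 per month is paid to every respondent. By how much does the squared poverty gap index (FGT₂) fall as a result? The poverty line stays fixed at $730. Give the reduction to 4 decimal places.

0.0214

Before: below the line — $425, $540, $560; squared poverty gap index (FGT₂) = 0.037067.
After the $85 transfer: below the line — $510, $625, $645; squared poverty gap index (FGT₂) = 0.015634.
Reduction = 0.037067 − 0.015634 = 0.0214.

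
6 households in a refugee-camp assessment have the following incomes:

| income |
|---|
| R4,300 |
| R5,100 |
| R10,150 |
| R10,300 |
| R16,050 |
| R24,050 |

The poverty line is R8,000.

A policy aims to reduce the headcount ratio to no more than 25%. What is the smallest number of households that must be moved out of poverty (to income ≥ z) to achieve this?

1

Currently q = 2 of N = 6 are below the line (H = 0.333).
A headcount ratio of at most 25% allows at most ⌊0.25 × 6⌋ = 1 poor households.
So at least 2 − 1 = 1 must be lifted.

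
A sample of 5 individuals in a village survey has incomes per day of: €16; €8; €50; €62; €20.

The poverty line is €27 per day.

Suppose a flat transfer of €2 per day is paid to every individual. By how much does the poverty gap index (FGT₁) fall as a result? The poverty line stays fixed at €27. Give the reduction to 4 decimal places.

0.0444

Before: below the line — €8, €16, €20; poverty gap index (FGT₁) = 0.274074.
After the €2 transfer: below the line — €10, €18, €22; poverty gap index (FGT₁) = 0.229630.
Reduction = 0.274074 − 0.229630 = 0.0444.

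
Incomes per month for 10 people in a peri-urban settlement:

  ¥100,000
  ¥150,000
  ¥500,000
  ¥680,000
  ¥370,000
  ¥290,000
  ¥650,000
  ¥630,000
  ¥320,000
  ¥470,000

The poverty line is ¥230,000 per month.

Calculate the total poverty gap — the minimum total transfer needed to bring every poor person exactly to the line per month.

¥210,000

Poor units: ¥100,000, ¥150,000 (q = 2 of N = 10).
Individual gaps: 230000−100000 = 130000; 230000−150000 = 80000.
Aggregate gap = ¥210,000.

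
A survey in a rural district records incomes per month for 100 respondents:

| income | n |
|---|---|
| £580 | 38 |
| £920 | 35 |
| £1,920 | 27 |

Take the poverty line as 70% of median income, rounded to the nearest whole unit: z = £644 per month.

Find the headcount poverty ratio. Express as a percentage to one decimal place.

38.0%

38 of the 100 respondents have income below £644.
H = 38/100 = 38.0%.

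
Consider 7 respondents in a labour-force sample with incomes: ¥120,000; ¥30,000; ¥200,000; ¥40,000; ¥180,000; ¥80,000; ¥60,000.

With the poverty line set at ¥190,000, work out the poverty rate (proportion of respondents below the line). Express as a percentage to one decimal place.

6 of the 7 respondents have income below ¥190,000.
H = 6/7 = 85.7%.

85.7%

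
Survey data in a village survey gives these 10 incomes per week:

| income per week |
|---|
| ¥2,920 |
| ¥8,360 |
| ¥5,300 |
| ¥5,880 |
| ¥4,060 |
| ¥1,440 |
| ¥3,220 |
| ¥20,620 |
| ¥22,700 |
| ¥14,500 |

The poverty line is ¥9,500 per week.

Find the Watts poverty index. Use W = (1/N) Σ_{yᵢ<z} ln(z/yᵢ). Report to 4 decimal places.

Incomes under z: ¥1,440, ¥2,920, ¥3,220, ¥4,060, ¥5,300, ¥5,880, ¥8,360 (q = 7 of N = 10).
ln(z/y) terms: ln(9500/1440) = 1.8866; ln(9500/2920) = 1.1797; ln(9500/3220) = 1.0819; ln(9500/4060) = 0.8501; ln(9500/5300) = 0.5836; ln(9500/5880) = 0.4797; ln(9500/8360) = 0.1278.
W = 6.189530 / 10 = 0.6190.

0.6190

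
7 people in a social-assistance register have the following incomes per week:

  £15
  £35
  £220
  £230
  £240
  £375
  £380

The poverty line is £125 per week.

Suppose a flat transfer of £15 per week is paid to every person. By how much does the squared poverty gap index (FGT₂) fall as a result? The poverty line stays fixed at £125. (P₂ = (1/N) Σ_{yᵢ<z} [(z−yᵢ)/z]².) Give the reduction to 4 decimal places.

0.0507

Before: below the line — £15, £35; squared poverty gap index (FGT₂) = 0.184686.
After the £15 transfer: below the line — £30, £50; squared poverty gap index (FGT₂) = 0.133943.
Reduction = 0.184686 − 0.133943 = 0.0507.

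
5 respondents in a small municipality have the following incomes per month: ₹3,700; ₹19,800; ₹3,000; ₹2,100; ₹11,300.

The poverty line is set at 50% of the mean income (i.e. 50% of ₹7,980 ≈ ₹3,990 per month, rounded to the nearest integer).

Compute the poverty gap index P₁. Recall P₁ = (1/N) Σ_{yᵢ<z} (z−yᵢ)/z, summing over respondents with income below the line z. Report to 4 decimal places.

0.1589

Incomes under z: ₹2,100, ₹3,000, ₹3,700 (q = 3 of N = 5).
Gap ratios (z−y)/z: (3990−2100)/3990 = 0.4737; (3990−3000)/3990 = 0.2481; (3990−3700)/3990 = 0.0727.
Sum of shortfalls = 0.794486; P₁ averages over all N: 0.794486 / 5 = 0.1589.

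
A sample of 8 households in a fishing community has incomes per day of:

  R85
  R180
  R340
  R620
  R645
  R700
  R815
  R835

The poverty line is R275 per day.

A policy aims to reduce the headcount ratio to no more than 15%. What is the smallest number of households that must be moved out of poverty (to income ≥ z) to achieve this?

Currently q = 2 of N = 8 are below the line (H = 0.250).
A headcount ratio of at most 15% allows at most ⌊0.15 × 8⌋ = 1 poor households.
So at least 2 − 1 = 1 must be lifted.

1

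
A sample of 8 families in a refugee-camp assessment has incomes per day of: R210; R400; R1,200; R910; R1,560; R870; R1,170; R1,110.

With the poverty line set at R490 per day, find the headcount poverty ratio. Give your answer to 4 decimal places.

2 of the 8 families have income below R490.
H = 2/8 = 0.2500.

0.2500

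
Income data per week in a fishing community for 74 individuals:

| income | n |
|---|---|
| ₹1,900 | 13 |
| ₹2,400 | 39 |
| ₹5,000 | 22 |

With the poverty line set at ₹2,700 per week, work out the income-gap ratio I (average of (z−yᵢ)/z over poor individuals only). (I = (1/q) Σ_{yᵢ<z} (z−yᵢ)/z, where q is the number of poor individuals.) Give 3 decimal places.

Below the line: 13×₹1,900, 39×₹2,400 (q = 52 of N = 74).
Relative gaps: 0.2963 (×13), 0.1111 (×39); sum = 8.185185.
I averages over the q = 52 poor units only: 8.185185 / 52 = 0.157.

0.157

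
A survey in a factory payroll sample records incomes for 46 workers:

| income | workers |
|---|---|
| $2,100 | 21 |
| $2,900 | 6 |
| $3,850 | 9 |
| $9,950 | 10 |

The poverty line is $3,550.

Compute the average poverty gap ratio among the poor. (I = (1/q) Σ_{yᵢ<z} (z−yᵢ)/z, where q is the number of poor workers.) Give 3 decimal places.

0.358

Below z: 21×$2,100, 6×$2,900 (q = 27 of N = 46).
Shortfall ratios (z−y)/z: 0.4085 (×21), 0.1831 (×6); sum = 9.676056.
I averages over the q = 27 poor units only: 9.676056 / 27 = 0.358.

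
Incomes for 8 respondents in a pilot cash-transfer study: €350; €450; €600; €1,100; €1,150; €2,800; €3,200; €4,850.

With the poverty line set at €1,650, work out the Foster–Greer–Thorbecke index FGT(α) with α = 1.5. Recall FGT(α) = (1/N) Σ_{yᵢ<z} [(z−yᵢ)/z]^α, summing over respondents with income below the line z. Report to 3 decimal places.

0.273

Incomes under z: €350, €450, €600, €1,100, €1,150 (q = 5 of N = 8).
Relative gaps: (1650−350)/1650 = 0.7879; (1650−450)/1650 = 0.7273; (1650−600)/1650 = 0.6364; (1650−1100)/1650 = 0.3333; (1650−1150)/1650 = 0.3030.
Raised to α = 1.5: 0.69934; 0.62022; 0.50764; 0.19245; 0.16681.
Sum = 2.186467; FGT(1.5) = 2.186467 / 8 = 0.273.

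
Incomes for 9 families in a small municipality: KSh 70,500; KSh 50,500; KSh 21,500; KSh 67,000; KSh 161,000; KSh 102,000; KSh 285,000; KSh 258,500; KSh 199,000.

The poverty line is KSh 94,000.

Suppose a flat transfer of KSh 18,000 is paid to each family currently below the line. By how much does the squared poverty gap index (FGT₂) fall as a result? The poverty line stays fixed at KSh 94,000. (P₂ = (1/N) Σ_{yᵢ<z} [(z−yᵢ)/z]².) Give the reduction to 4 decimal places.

0.0591

Before: below the line — KSh 21,500, KSh 50,500, KSh 67,000, KSh 70,500; squared poverty gap index (FGT₂) = 0.106003.
After the KSh 18,000 transfer: below the line — KSh 39,500, KSh 68,500, KSh 85,000, KSh 88,500; squared poverty gap index (FGT₂) = 0.046926.
Reduction = 0.106003 − 0.046926 = 0.0591.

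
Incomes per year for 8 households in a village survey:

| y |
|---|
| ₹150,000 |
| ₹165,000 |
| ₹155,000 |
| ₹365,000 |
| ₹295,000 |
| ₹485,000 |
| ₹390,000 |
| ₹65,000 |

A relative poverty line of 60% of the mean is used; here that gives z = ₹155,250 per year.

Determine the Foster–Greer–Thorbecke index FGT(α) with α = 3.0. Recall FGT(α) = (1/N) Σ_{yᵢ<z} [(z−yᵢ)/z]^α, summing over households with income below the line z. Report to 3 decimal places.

Poor units: ₹65,000, ₹150,000, ₹155,000 (q = 3 of N = 8).
Relative gaps: (155250−65000)/155250 = 0.5813; (155250−150000)/155250 = 0.0338; (155250−155000)/155250 = 0.0016.
Raised to α = 3.0: 0.19645; 0.00004; 0.00000.
Sum = 0.196486; FGT(3.0) = 0.196486 / 8 = 0.025.

0.025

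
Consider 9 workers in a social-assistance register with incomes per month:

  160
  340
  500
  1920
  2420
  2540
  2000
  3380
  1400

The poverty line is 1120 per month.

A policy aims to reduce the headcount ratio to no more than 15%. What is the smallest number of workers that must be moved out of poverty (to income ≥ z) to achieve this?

2

3 of the 9 workers are poor, so H = 3/9 = 0.333.
A headcount ratio of at most 15% allows at most ⌊0.15 × 9⌋ = 1 poor workers.
So at least 3 − 1 = 2 must be lifted.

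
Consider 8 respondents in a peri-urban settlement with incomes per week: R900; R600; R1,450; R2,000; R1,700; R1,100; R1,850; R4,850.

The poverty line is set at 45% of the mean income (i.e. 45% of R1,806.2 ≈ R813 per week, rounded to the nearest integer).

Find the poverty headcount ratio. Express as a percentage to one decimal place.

12.5%

1 of the 8 respondents have income below R813.
H = 1/8 = 12.5%.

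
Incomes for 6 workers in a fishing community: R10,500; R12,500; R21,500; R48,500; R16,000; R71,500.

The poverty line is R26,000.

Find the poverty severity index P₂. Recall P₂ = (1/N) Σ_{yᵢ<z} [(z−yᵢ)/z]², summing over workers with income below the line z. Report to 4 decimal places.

Below z: R10,500, R12,500, R16,000, R21,500 (q = 4 of N = 6).
Gap ratios (z−y)/z: (26000−10500)/26000 = 0.5962; (26000−12500)/26000 = 0.5192; (26000−16000)/26000 = 0.3846; (26000−21500)/26000 = 0.1731.
Squared: 0.3554; 0.2696; 0.1479; 0.0300.
Sum = 0.802885; P₂ = 0.802885 / 6 = 0.1338.

0.1338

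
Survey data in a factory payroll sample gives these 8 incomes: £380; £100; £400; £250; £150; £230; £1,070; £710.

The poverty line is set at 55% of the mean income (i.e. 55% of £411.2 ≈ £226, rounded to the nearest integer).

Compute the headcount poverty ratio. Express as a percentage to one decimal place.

2 of the 8 families have income below £226.
H = 2/8 = 25.0%.

25.0%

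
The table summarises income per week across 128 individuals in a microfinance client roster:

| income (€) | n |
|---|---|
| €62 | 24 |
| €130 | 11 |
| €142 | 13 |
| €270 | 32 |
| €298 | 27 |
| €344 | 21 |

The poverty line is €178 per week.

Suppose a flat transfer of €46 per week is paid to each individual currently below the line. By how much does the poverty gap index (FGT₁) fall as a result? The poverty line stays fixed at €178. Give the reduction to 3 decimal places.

Before: below the line — 24×€62, 11×€130, 13×€142; poverty gap index (FGT₁) = 0.16591.
After the €46 transfer: below the line — 24×€108, 11×€176; poverty gap index (FGT₁) = 0.07470.
Reduction = 0.16591 − 0.07470 = 0.091.

0.091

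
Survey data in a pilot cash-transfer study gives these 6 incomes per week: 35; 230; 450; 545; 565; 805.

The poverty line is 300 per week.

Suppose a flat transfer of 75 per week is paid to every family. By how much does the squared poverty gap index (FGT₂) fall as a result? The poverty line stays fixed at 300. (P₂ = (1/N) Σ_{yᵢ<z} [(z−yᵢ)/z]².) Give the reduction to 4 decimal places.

0.0723

Before: below the line — 35, 230; squared poverty gap index (FGT₂) = 0.139120.
After the 75 transfer: below the line — 110; squared poverty gap index (FGT₂) = 0.066852.
Reduction = 0.139120 − 0.066852 = 0.0723.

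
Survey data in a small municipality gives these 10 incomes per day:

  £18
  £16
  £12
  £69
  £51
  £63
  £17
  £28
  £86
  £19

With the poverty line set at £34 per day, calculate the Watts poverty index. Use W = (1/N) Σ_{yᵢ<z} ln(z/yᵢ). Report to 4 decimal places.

0.3900

Below z: £12, £16, £17, £18, £19, £28 (q = 6 of N = 10).
ln(z/y) terms: ln(34/12) = 1.0415; ln(34/16) = 0.7538; ln(34/17) = 0.6931; ln(34/18) = 0.6360; ln(34/19) = 0.5819; ln(34/28) = 0.1942.
W = 3.900439 / 10 = 0.3900.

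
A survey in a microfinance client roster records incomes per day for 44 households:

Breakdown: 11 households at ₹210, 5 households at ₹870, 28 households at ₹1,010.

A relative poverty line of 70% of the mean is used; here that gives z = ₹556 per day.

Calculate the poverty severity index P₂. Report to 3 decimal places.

0.097

Incomes under z: 11×₹210 (q = 11 of N = 44).
Normalized shortfalls: (556−210)/556 = 0.6223 (×11).
Squared: 0.3873 (×11).
Sum = 4.259860; P₂ = 4.259860 / 44 = 0.097.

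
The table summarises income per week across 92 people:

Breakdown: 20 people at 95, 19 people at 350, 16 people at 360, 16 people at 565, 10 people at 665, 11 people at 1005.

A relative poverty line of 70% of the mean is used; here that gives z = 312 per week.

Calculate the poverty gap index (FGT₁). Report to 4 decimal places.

Below z: 20×95 (q = 20 of N = 92).
Normalized shortfalls: (312−95)/312 = 0.6955 (×20).
Σ = 13.910256. Dividing by the full population N = 92 gives P₁ = 0.1512.

0.1512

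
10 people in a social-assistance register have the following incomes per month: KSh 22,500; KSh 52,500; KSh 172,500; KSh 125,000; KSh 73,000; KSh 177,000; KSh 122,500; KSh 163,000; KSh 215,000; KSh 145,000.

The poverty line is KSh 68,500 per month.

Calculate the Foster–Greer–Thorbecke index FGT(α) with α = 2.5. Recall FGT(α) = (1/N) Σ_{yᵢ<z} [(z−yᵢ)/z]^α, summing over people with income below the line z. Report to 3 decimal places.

Poor units: KSh 22,500, KSh 52,500 (q = 2 of N = 10).
Relative gaps: (68500−22500)/68500 = 0.6715; (68500−52500)/68500 = 0.2336.
Raised to α = 2.5: 0.36955; 0.02637.
Sum = 0.395913; FGT(2.5) = 0.395913 / 10 = 0.040.

0.040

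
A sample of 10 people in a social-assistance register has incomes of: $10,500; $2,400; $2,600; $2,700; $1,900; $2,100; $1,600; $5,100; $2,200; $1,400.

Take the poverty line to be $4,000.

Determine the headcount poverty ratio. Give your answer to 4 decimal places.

0.8000

8 of the 10 people have income below $4,000.
H = 8/10 = 0.8000.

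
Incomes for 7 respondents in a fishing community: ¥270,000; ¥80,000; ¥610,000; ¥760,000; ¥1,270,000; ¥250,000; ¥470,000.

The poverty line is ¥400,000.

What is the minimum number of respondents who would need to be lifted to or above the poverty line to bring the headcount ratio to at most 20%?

3 of the 7 respondents are poor, so H = 3/7 = 0.429.
A headcount ratio of at most 20% allows at most ⌊0.20 × 7⌋ = 1 poor respondents.
So at least 3 − 1 = 2 must be lifted.

2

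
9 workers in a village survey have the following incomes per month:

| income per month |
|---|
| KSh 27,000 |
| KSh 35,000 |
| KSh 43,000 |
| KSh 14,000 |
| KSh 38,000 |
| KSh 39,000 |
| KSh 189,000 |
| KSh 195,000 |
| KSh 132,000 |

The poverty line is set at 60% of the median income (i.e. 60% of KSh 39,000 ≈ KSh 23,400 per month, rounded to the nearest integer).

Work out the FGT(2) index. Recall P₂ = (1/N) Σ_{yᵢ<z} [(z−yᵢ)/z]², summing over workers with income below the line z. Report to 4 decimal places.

Below the line: KSh 14,000 (q = 1 of N = 9).
Gap ratios (z−y)/z: (23400−14000)/23400 = 0.4017.
Squared: 0.1614.
Sum = 0.161370; P₂ = 0.161370 / 9 = 0.0179.

0.0179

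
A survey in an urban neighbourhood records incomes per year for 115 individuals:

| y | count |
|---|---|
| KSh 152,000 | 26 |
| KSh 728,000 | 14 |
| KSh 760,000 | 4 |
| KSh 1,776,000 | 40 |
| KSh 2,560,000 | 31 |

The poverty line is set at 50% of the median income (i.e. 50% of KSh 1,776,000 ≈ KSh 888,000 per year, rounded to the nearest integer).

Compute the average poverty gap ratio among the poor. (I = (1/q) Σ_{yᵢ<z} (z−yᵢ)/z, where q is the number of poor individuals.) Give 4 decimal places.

0.5602

Poor units: 26×KSh 152,000, 14×KSh 728,000, 4×KSh 760,000 (q = 44 of N = 115).
Shortfall ratios (z−y)/z: 0.8288 (×26), 0.1802 (×14), 0.1441 (×4); sum = 24.648649.
The income-gap ratio divides by q (the poor only): 24.648649 / 44 = 0.5602.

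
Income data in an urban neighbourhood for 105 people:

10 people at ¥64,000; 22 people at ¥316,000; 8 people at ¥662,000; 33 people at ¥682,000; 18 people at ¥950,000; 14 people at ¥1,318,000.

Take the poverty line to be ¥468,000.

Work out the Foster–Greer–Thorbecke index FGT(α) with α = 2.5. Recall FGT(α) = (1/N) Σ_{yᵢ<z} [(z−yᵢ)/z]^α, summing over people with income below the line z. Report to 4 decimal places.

0.0785

Below z: 10×¥64,000, 22×¥316,000 (q = 32 of N = 105).
Normalized shortfalls: (468000−64000)/468000 = 0.8632 (×10); (468000−316000)/468000 = 0.3248 (×22).
Raised to α = 2.5: 0.69237 (×10); 0.06012 (×22).
Sum = 8.246274; FGT(2.5) = 8.246274 / 105 = 0.0785.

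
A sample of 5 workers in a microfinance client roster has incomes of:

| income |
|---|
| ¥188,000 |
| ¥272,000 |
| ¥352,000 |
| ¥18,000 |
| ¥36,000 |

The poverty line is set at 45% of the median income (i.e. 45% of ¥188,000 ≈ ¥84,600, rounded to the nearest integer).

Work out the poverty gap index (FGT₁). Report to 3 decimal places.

0.272

Incomes under z: ¥18,000, ¥36,000 (q = 2 of N = 5).
Gap ratios (z−y)/z: (84600−18000)/84600 = 0.7872; (84600−36000)/84600 = 0.5745.
Sum of shortfalls = 1.361702; P₁ averages over all N: 1.361702 / 5 = 0.272.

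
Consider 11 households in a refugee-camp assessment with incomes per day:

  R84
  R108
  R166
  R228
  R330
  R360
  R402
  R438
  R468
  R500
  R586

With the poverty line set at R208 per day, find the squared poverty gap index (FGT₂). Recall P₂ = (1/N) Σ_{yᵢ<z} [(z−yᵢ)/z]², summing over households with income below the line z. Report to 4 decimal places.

0.0570

Below the line: R84, R108, R166 (q = 3 of N = 11).
Gap ratios (z−y)/z: (208−84)/208 = 0.5962; (208−108)/208 = 0.4808; (208−166)/208 = 0.2019.
Squared: 0.3554; 0.2311; 0.0408.
Sum = 0.627311; P₂ = 0.627311 / 11 = 0.0570.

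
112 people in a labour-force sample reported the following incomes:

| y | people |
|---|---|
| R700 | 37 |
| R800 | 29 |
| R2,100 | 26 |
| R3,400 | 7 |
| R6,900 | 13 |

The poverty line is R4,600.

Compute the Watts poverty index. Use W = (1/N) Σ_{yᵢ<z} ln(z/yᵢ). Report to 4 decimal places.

1.2758

Below z: 37×R700, 29×R800, 26×R2,100, 7×R3,400 (q = 99 of N = 112).
Log gaps: ln(4600/700) = 1.8827 (×37); ln(4600/800) = 1.7492 (×29); ln(4600/2100) = 0.7841 (×26); ln(4600/3400) = 0.3023 (×7).
W = 142.890911 / 112 = 1.2758.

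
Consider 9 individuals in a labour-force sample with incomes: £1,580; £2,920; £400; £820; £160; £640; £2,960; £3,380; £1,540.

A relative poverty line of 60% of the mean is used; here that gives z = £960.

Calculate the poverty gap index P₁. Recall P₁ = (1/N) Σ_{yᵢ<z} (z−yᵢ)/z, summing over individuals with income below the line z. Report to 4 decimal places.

Poor units: £160, £400, £640, £820 (q = 4 of N = 9).
Normalized shortfalls: (960−160)/960 = 0.8333; (960−400)/960 = 0.5833; (960−640)/960 = 0.3333; (960−820)/960 = 0.1458.
Σ = 1.895833. Dividing by the full population N = 9 gives P₁ = 0.2106.

0.2106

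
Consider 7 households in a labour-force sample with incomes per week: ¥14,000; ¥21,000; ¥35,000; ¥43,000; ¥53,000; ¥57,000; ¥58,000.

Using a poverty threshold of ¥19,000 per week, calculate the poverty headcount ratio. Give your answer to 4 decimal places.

1 of the 7 households have income below ¥19,000.
H = 1/7 = 0.1429.

0.1429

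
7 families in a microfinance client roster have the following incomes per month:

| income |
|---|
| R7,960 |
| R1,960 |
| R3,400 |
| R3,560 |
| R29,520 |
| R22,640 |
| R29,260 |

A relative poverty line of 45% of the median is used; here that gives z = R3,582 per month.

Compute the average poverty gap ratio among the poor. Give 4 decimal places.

0.1699

Incomes under z: R1,960, R3,400, R3,560 (q = 3 of N = 7).
Shortfall ratios (z−y)/z: 0.4528, 0.0508, 0.0061; sum = 0.509771.
The income-gap ratio divides by q (the poor only): 0.509771 / 3 = 0.1699.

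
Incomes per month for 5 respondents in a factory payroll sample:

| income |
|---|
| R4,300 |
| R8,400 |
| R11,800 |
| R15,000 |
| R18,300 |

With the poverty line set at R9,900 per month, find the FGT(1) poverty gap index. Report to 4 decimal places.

Below the line: R4,300, R8,400 (q = 2 of N = 5).
Normalized shortfalls: (9900−4300)/9900 = 0.5657; (9900−8400)/9900 = 0.1515.
Sum of shortfalls = 0.717172; P₁ averages over all N: 0.717172 / 5 = 0.1434.

0.1434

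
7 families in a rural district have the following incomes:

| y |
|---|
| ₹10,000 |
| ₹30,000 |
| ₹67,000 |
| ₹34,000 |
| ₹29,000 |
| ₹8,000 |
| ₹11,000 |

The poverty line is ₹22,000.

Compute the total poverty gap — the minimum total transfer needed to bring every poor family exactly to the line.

₹37,000

Poor units: ₹8,000, ₹10,000, ₹11,000 (q = 3 of N = 7).
Individual gaps: 22000−8000 = 14000; 22000−10000 = 12000; 22000−11000 = 11000.
Aggregate gap = ₹37,000.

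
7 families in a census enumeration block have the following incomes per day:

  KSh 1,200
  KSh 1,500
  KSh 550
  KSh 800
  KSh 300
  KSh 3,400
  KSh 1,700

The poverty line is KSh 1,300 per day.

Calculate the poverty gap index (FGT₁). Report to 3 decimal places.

Poor units: KSh 300, KSh 550, KSh 800, KSh 1,200 (q = 4 of N = 7).
Relative gaps: (1300−300)/1300 = 0.7692; (1300−550)/1300 = 0.5769; (1300−800)/1300 = 0.3846; (1300−1200)/1300 = 0.0769.
Σ = 1.807692. Dividing by the full population N = 7 gives P₁ = 0.258.

0.258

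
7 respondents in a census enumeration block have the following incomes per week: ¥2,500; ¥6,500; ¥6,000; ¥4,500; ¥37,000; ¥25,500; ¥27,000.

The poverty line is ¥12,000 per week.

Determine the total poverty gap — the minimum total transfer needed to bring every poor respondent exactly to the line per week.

Incomes under z: ¥2,500, ¥4,500, ¥6,000, ¥6,500 (q = 4 of N = 7).
Individual gaps: 12000−2500 = 9500; 12000−4500 = 7500; 12000−6000 = 6000; 12000−6500 = 5500.
Aggregate gap = ¥28,500.

¥28,500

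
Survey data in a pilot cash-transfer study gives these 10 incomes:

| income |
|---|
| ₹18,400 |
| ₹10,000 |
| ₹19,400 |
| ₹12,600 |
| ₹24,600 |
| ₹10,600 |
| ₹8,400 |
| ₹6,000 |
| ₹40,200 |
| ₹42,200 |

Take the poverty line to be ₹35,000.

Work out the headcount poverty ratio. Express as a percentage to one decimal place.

80.0%

8 of the 10 workers have income below ₹35,000.
H = 8/10 = 80.0%.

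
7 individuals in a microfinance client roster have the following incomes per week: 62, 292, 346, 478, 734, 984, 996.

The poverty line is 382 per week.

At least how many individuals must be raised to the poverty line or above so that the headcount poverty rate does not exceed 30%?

1

3 of the 7 individuals are poor, so H = 3/7 = 0.429.
A headcount ratio of at most 30% allows at most ⌊0.30 × 7⌋ = 2 poor individuals.
So at least 3 − 2 = 1 must be lifted.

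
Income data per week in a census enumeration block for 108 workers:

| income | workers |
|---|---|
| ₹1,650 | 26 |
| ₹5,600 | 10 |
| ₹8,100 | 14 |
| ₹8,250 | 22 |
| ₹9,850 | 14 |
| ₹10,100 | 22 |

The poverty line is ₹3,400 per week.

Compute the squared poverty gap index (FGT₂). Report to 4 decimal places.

Poor units: 26×₹1,650 (q = 26 of N = 108).
Gap ratios (z−y)/z: (3400−1650)/3400 = 0.5147 (×26).
Squared: 0.2649 (×26).
Sum = 6.887976; P₂ = 6.887976 / 108 = 0.0638.

0.0638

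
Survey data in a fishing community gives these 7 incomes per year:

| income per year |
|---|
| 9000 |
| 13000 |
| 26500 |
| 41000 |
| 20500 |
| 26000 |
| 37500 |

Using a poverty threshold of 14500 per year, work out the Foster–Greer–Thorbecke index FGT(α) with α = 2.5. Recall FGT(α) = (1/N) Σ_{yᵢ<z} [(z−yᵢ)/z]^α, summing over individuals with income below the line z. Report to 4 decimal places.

0.0132

Below the line: 9000, 13000 (q = 2 of N = 7).
Normalized shortfalls: (14500−9000)/14500 = 0.3793; (14500−13000)/14500 = 0.1034.
Raised to α = 2.5: 0.08861; 0.00344.
Sum = 0.092053; FGT(2.5) = 0.092053 / 7 = 0.0132.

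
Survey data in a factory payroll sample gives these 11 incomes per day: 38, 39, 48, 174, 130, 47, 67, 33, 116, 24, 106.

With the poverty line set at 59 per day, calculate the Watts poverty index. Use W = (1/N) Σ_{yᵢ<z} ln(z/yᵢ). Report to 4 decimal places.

Poor units: 24, 33, 38, 39, 47, 48 (q = 6 of N = 11).
Log shortfalls: ln(59/24) = 0.8995; ln(59/33) = 0.5810; ln(59/38) = 0.4400; ln(59/39) = 0.4140; ln(59/47) = 0.2274; ln(59/48) = 0.2063.
W = 2.768167 / 11 = 0.2517.

0.2517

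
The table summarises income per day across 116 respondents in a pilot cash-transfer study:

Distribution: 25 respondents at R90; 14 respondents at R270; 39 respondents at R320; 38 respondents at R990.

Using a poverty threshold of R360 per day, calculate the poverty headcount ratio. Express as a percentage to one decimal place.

78 of the 116 respondents have income below R360.
H = 78/116 = 67.2%.

67.2%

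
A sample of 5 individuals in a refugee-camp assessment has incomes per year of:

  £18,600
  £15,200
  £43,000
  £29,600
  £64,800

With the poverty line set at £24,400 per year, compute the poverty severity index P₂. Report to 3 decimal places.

0.040

Poor units: £15,200, £18,600 (q = 2 of N = 5).
Relative gaps: (24400−15200)/24400 = 0.3770; (24400−18600)/24400 = 0.2377.
Squared: 0.1422; 0.0565.
Sum = 0.198670; P₂ = 0.198670 / 5 = 0.040.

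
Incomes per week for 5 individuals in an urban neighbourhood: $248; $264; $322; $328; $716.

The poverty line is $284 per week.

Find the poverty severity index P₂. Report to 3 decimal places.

0.004

Incomes under z: $248, $264 (q = 2 of N = 5).
Relative gaps: (284−248)/284 = 0.1268; (284−264)/284 = 0.0704.
Squared: 0.0161; 0.0050.
Sum = 0.021028; P₂ = 0.021028 / 5 = 0.004.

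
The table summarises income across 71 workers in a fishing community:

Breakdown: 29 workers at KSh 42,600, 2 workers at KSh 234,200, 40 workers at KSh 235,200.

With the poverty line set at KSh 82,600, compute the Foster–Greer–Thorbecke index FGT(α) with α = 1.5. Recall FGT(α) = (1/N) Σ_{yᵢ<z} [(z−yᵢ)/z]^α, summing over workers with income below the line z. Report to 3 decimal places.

0.138

Below the line: 29×KSh 42,600 (q = 29 of N = 71).
Normalized shortfalls: (82600−42600)/82600 = 0.4843 (×29).
Raised to α = 1.5: 0.33699 (×29).
Sum = 9.772775; FGT(1.5) = 9.772775 / 71 = 0.138.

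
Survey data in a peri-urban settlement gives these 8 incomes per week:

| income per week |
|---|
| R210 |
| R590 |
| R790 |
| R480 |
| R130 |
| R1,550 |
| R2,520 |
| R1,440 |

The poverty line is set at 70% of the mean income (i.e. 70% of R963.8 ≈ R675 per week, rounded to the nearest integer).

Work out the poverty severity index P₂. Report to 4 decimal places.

Below z: R130, R210, R480, R590 (q = 4 of N = 8).
Normalized shortfalls: (675−130)/675 = 0.8074; (675−210)/675 = 0.6889; (675−480)/675 = 0.2889; (675−590)/675 = 0.1259.
Squared: 0.6519; 0.4746; 0.0835; 0.0159.
Sum = 1.225789; P₂ = 1.225789 / 8 = 0.1532.

0.1532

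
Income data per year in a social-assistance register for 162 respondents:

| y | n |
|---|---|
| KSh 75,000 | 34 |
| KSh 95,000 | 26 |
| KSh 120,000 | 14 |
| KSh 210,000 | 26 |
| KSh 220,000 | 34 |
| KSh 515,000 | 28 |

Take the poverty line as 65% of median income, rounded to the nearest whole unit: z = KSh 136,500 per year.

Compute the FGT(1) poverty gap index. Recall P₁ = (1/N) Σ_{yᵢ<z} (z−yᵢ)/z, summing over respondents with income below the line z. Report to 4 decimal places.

Below z: 34×KSh 75,000, 26×KSh 95,000, 14×KSh 120,000 (q = 74 of N = 162).
Normalized shortfalls: (136500−75000)/136500 = 0.4505 (×34); (136500−95000)/136500 = 0.3040 (×26); (136500−120000)/136500 = 0.1209 (×14).
Σ = 24.915751. Dividing by the full population N = 162 gives P₁ = 0.1538.

0.1538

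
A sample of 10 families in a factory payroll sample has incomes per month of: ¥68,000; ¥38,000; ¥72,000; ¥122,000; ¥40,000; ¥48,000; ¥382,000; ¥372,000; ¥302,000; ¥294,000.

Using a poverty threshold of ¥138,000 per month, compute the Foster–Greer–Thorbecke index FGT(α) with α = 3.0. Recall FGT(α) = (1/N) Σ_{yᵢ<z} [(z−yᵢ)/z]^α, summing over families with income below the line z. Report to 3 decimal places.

Below the line: ¥38,000, ¥40,000, ¥48,000, ¥68,000, ¥72,000, ¥122,000 (q = 6 of N = 10).
Gap ratios (z−y)/z: (138000−38000)/138000 = 0.7246; (138000−40000)/138000 = 0.7101; (138000−48000)/138000 = 0.6522; (138000−68000)/138000 = 0.5072; (138000−72000)/138000 = 0.4783; (138000−122000)/138000 = 0.1159.
Raised to α = 3.0: 0.38051; 0.35813; 0.27739; 0.13051; 0.10939; 0.00156.
Sum = 1.257494; FGT(3.0) = 1.257494 / 10 = 0.126.

0.126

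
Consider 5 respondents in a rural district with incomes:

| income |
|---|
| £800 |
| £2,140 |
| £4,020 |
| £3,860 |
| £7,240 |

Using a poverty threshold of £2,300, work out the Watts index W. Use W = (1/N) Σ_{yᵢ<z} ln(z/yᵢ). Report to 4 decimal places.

Below z: £800, £2,140 (q = 2 of N = 5).
Log shortfalls: ln(2300/800) = 1.0561; ln(2300/2140) = 0.0721.
W = 1.128156 / 5 = 0.2256.

0.2256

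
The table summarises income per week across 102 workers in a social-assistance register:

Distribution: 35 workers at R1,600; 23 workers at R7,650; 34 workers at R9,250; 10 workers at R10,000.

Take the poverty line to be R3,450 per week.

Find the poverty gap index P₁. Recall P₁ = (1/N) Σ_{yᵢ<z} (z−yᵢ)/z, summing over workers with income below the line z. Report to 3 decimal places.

0.184

Poor units: 35×R1,600 (q = 35 of N = 102).
Relative gaps: (3450−1600)/3450 = 0.5362 (×35).
Σ = 18.768116. Dividing by the full population N = 102 gives P₁ = 0.184.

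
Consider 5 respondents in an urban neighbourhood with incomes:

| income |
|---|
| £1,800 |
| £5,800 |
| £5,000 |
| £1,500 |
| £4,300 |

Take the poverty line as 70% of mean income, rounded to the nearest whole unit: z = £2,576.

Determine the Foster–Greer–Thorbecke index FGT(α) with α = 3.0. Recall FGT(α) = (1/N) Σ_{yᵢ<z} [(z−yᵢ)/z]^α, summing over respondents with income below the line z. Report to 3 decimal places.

Incomes under z: £1,500, £1,800 (q = 2 of N = 5).
Normalized shortfalls: (2576−1500)/2576 = 0.4177; (2576−1800)/2576 = 0.3012.
Raised to α = 3.0: 0.07288; 0.02734.
Sum = 0.100215; FGT(3.0) = 0.100215 / 5 = 0.020.

0.020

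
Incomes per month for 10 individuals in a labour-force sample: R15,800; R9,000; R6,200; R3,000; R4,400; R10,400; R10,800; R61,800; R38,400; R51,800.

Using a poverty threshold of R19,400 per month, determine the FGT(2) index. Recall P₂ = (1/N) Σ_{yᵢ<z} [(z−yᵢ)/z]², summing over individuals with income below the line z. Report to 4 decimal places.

Below z: R3,000, R4,400, R6,200, R9,000, R10,400, R10,800, R15,800 (q = 7 of N = 10).
Relative gaps: (19400−3000)/19400 = 0.8454; (19400−4400)/19400 = 0.7732; (19400−6200)/19400 = 0.6804; (19400−9000)/19400 = 0.5361; (19400−10400)/19400 = 0.4639; (19400−10800)/19400 = 0.4433; (19400−15800)/19400 = 0.1856.
Squared: 0.7146; 0.5978; 0.4630; 0.2874; 0.2152; 0.1965; 0.0344.
Sum = 2.508981; P₂ = 2.508981 / 10 = 0.2509.

0.2509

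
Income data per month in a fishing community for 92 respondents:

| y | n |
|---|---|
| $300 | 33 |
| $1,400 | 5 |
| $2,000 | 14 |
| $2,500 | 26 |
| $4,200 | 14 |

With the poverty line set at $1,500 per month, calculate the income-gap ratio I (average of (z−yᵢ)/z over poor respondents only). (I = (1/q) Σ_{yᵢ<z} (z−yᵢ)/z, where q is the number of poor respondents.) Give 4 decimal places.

0.7035

Incomes under z: 33×$300, 5×$1,400 (q = 38 of N = 92).
Shortfall ratios (z−y)/z: 0.8000 (×33), 0.0667 (×5); sum = 26.733333.
The income-gap ratio divides by q (the poor only): 26.733333 / 38 = 0.7035.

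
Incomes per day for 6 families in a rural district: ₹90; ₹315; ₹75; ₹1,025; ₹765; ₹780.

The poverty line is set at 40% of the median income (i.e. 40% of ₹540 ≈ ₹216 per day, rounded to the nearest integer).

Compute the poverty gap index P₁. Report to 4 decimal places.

0.2060

Below z: ₹75, ₹90 (q = 2 of N = 6).
Gap ratios (z−y)/z: (216−75)/216 = 0.6528; (216−90)/216 = 0.5833.
Sum of shortfalls = 1.236111; P₁ averages over all N: 1.236111 / 6 = 0.2060.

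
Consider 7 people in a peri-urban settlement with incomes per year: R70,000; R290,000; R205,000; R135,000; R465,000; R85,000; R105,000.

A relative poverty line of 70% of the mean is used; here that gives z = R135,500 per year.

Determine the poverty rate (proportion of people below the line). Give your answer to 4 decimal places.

0.5714

4 of the 7 people have income below R135,500.
H = 4/7 = 0.5714.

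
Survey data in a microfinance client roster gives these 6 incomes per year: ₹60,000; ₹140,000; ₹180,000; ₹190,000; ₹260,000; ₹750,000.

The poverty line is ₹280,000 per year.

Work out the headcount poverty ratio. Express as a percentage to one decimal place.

5 of the 6 households have income below ₹280,000.
H = 5/6 = 83.3%.

83.3%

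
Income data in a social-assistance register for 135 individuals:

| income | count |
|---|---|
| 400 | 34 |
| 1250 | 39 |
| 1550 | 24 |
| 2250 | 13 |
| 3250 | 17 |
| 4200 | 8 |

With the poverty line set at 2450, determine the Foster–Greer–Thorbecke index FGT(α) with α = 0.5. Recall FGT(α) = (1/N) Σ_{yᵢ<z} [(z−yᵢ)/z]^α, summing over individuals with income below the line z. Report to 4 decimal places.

0.5678

Poor units: 34×400, 39×1250, 24×1550, 13×2250 (q = 110 of N = 135).
Gap ratios (z−y)/z: (2450−400)/2450 = 0.8367 (×34); (2450−1250)/2450 = 0.4898 (×39); (2450−1550)/2450 = 0.3673 (×24); (2450−2250)/2450 = 0.0816 (×13).
Raised to α = 0.5: 0.91473 (×34); 0.69985 (×39); 0.60609 (×24); 0.28571 (×13).
Sum = 76.655686; FGT(0.5) = 76.655686 / 135 = 0.5678.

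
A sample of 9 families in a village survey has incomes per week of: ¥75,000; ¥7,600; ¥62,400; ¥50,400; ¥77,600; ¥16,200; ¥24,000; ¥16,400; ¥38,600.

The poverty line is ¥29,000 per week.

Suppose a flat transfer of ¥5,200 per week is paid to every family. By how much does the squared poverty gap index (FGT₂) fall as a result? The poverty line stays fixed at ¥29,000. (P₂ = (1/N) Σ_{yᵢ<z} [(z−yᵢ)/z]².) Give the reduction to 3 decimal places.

0.057

Before: below the line — ¥7,600, ¥16,200, ¥16,400, ¥24,000; squared poverty gap index (FGT₂) = 0.10643.
After the ¥5,200 transfer: below the line — ¥12,800, ¥21,400, ¥21,600; squared poverty gap index (FGT₂) = 0.04954.
Reduction = 0.10643 − 0.04954 = 0.057.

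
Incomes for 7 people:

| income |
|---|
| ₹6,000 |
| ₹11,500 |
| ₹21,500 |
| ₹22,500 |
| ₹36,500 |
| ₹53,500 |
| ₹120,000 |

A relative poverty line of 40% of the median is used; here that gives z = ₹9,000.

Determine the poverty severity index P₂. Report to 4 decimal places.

Below z: ₹6,000 (q = 1 of N = 7).
Gap ratios (z−y)/z: (9000−6000)/9000 = 0.3333.
Squared: 0.1111.
Sum = 0.111111; P₂ = 0.111111 / 7 = 0.0159.

0.0159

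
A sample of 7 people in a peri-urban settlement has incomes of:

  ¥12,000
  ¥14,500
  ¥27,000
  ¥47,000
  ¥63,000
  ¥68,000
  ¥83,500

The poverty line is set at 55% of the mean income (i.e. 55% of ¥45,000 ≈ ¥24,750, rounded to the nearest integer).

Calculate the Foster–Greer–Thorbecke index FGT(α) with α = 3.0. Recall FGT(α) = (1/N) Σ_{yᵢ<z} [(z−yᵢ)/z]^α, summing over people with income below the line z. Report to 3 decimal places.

Below the line: ¥12,000, ¥14,500 (q = 2 of N = 7).
Relative gaps: (24750−12000)/24750 = 0.5152; (24750−14500)/24750 = 0.4141.
Raised to α = 3.0: 0.13671; 0.07103.
Sum = 0.207742; FGT(3.0) = 0.207742 / 7 = 0.030.

0.030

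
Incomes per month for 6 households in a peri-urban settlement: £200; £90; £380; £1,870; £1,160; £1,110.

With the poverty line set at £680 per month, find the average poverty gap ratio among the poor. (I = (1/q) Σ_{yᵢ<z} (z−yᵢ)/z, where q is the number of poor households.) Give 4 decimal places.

0.6716

Incomes under z: £90, £200, £380 (q = 3 of N = 6).
Shortfall ratios (z−y)/z: 0.8676, 0.7059, 0.4412; sum = 2.014706.
I averages over the q = 3 poor units only: 2.014706 / 3 = 0.6716.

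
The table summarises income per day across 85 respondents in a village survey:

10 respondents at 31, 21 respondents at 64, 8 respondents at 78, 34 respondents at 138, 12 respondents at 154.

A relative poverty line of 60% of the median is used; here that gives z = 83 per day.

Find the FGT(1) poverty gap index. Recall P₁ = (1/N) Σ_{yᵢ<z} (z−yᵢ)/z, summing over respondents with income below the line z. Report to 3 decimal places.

Below z: 10×31, 21×64, 8×78 (q = 39 of N = 85).
Gap ratios (z−y)/z: (83−31)/83 = 0.6265 (×10); (83−64)/83 = 0.2289 (×21); (83−78)/83 = 0.0602 (×8).
Sum of shortfalls = 11.554217; P₁ averages over all N: 11.554217 / 85 = 0.136.

0.136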